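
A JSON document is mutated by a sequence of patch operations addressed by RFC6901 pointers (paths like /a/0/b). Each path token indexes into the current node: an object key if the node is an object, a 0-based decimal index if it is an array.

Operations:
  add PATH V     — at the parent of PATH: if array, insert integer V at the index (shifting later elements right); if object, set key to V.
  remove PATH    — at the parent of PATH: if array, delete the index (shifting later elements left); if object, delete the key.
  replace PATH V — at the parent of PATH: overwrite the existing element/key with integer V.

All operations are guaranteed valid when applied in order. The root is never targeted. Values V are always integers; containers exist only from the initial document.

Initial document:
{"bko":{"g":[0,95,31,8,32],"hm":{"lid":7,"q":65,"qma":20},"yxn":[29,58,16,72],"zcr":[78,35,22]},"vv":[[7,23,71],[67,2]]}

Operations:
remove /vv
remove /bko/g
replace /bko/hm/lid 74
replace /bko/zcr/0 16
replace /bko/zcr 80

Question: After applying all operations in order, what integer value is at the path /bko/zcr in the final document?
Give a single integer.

After op 1 (remove /vv): {"bko":{"g":[0,95,31,8,32],"hm":{"lid":7,"q":65,"qma":20},"yxn":[29,58,16,72],"zcr":[78,35,22]}}
After op 2 (remove /bko/g): {"bko":{"hm":{"lid":7,"q":65,"qma":20},"yxn":[29,58,16,72],"zcr":[78,35,22]}}
After op 3 (replace /bko/hm/lid 74): {"bko":{"hm":{"lid":74,"q":65,"qma":20},"yxn":[29,58,16,72],"zcr":[78,35,22]}}
After op 4 (replace /bko/zcr/0 16): {"bko":{"hm":{"lid":74,"q":65,"qma":20},"yxn":[29,58,16,72],"zcr":[16,35,22]}}
After op 5 (replace /bko/zcr 80): {"bko":{"hm":{"lid":74,"q":65,"qma":20},"yxn":[29,58,16,72],"zcr":80}}
Value at /bko/zcr: 80

Answer: 80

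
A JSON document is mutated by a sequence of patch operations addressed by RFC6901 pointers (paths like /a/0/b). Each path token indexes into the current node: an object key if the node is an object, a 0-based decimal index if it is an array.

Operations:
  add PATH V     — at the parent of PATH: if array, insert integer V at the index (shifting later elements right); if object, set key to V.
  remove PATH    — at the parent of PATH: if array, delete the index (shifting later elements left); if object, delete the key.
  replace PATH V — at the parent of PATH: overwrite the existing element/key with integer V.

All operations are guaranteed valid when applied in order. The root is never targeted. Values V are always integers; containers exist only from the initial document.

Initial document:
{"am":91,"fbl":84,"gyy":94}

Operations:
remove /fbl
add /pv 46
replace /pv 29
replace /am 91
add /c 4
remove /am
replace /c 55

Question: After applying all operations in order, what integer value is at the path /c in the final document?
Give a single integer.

Answer: 55

Derivation:
After op 1 (remove /fbl): {"am":91,"gyy":94}
After op 2 (add /pv 46): {"am":91,"gyy":94,"pv":46}
After op 3 (replace /pv 29): {"am":91,"gyy":94,"pv":29}
After op 4 (replace /am 91): {"am":91,"gyy":94,"pv":29}
After op 5 (add /c 4): {"am":91,"c":4,"gyy":94,"pv":29}
After op 6 (remove /am): {"c":4,"gyy":94,"pv":29}
After op 7 (replace /c 55): {"c":55,"gyy":94,"pv":29}
Value at /c: 55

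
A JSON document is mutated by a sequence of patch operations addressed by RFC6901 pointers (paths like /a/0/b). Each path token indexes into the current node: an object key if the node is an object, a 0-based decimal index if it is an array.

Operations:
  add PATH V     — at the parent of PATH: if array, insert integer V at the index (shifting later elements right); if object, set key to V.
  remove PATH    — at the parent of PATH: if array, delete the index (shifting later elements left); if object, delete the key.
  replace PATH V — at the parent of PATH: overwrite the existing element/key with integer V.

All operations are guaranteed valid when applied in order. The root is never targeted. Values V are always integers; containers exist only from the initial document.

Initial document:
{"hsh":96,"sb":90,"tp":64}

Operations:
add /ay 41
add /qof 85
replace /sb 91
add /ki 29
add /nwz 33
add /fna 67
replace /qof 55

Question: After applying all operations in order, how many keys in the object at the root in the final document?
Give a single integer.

After op 1 (add /ay 41): {"ay":41,"hsh":96,"sb":90,"tp":64}
After op 2 (add /qof 85): {"ay":41,"hsh":96,"qof":85,"sb":90,"tp":64}
After op 3 (replace /sb 91): {"ay":41,"hsh":96,"qof":85,"sb":91,"tp":64}
After op 4 (add /ki 29): {"ay":41,"hsh":96,"ki":29,"qof":85,"sb":91,"tp":64}
After op 5 (add /nwz 33): {"ay":41,"hsh":96,"ki":29,"nwz":33,"qof":85,"sb":91,"tp":64}
After op 6 (add /fna 67): {"ay":41,"fna":67,"hsh":96,"ki":29,"nwz":33,"qof":85,"sb":91,"tp":64}
After op 7 (replace /qof 55): {"ay":41,"fna":67,"hsh":96,"ki":29,"nwz":33,"qof":55,"sb":91,"tp":64}
Size at the root: 8

Answer: 8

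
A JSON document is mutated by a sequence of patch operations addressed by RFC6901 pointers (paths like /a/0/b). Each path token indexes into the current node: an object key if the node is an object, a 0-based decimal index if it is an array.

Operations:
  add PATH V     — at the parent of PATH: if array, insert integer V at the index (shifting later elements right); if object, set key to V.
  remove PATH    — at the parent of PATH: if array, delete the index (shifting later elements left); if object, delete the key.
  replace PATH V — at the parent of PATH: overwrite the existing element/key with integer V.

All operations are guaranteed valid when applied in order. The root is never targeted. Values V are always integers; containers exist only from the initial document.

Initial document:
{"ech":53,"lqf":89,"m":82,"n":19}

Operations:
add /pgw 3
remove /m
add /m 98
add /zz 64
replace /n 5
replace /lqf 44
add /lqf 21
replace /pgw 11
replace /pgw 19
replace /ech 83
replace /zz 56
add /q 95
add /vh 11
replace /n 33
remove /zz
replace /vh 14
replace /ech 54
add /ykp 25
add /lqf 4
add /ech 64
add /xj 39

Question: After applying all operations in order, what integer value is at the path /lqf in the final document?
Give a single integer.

After op 1 (add /pgw 3): {"ech":53,"lqf":89,"m":82,"n":19,"pgw":3}
After op 2 (remove /m): {"ech":53,"lqf":89,"n":19,"pgw":3}
After op 3 (add /m 98): {"ech":53,"lqf":89,"m":98,"n":19,"pgw":3}
After op 4 (add /zz 64): {"ech":53,"lqf":89,"m":98,"n":19,"pgw":3,"zz":64}
After op 5 (replace /n 5): {"ech":53,"lqf":89,"m":98,"n":5,"pgw":3,"zz":64}
After op 6 (replace /lqf 44): {"ech":53,"lqf":44,"m":98,"n":5,"pgw":3,"zz":64}
After op 7 (add /lqf 21): {"ech":53,"lqf":21,"m":98,"n":5,"pgw":3,"zz":64}
After op 8 (replace /pgw 11): {"ech":53,"lqf":21,"m":98,"n":5,"pgw":11,"zz":64}
After op 9 (replace /pgw 19): {"ech":53,"lqf":21,"m":98,"n":5,"pgw":19,"zz":64}
After op 10 (replace /ech 83): {"ech":83,"lqf":21,"m":98,"n":5,"pgw":19,"zz":64}
After op 11 (replace /zz 56): {"ech":83,"lqf":21,"m":98,"n":5,"pgw":19,"zz":56}
After op 12 (add /q 95): {"ech":83,"lqf":21,"m":98,"n":5,"pgw":19,"q":95,"zz":56}
After op 13 (add /vh 11): {"ech":83,"lqf":21,"m":98,"n":5,"pgw":19,"q":95,"vh":11,"zz":56}
After op 14 (replace /n 33): {"ech":83,"lqf":21,"m":98,"n":33,"pgw":19,"q":95,"vh":11,"zz":56}
After op 15 (remove /zz): {"ech":83,"lqf":21,"m":98,"n":33,"pgw":19,"q":95,"vh":11}
After op 16 (replace /vh 14): {"ech":83,"lqf":21,"m":98,"n":33,"pgw":19,"q":95,"vh":14}
After op 17 (replace /ech 54): {"ech":54,"lqf":21,"m":98,"n":33,"pgw":19,"q":95,"vh":14}
After op 18 (add /ykp 25): {"ech":54,"lqf":21,"m":98,"n":33,"pgw":19,"q":95,"vh":14,"ykp":25}
After op 19 (add /lqf 4): {"ech":54,"lqf":4,"m":98,"n":33,"pgw":19,"q":95,"vh":14,"ykp":25}
After op 20 (add /ech 64): {"ech":64,"lqf":4,"m":98,"n":33,"pgw":19,"q":95,"vh":14,"ykp":25}
After op 21 (add /xj 39): {"ech":64,"lqf":4,"m":98,"n":33,"pgw":19,"q":95,"vh":14,"xj":39,"ykp":25}
Value at /lqf: 4

Answer: 4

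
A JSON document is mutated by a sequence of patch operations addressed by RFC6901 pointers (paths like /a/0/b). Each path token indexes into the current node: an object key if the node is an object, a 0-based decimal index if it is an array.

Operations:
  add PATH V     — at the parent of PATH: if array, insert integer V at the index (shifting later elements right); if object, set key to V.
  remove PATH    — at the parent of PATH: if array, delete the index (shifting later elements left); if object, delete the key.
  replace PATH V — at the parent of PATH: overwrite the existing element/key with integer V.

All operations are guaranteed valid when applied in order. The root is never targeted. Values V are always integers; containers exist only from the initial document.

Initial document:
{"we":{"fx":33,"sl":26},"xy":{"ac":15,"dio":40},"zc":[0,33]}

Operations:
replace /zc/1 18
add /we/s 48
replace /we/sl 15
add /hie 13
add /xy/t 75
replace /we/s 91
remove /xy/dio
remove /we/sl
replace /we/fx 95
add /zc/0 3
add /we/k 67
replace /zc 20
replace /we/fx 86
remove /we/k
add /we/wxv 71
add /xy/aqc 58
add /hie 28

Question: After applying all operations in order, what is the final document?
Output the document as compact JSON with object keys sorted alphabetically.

After op 1 (replace /zc/1 18): {"we":{"fx":33,"sl":26},"xy":{"ac":15,"dio":40},"zc":[0,18]}
After op 2 (add /we/s 48): {"we":{"fx":33,"s":48,"sl":26},"xy":{"ac":15,"dio":40},"zc":[0,18]}
After op 3 (replace /we/sl 15): {"we":{"fx":33,"s":48,"sl":15},"xy":{"ac":15,"dio":40},"zc":[0,18]}
After op 4 (add /hie 13): {"hie":13,"we":{"fx":33,"s":48,"sl":15},"xy":{"ac":15,"dio":40},"zc":[0,18]}
After op 5 (add /xy/t 75): {"hie":13,"we":{"fx":33,"s":48,"sl":15},"xy":{"ac":15,"dio":40,"t":75},"zc":[0,18]}
After op 6 (replace /we/s 91): {"hie":13,"we":{"fx":33,"s":91,"sl":15},"xy":{"ac":15,"dio":40,"t":75},"zc":[0,18]}
After op 7 (remove /xy/dio): {"hie":13,"we":{"fx":33,"s":91,"sl":15},"xy":{"ac":15,"t":75},"zc":[0,18]}
After op 8 (remove /we/sl): {"hie":13,"we":{"fx":33,"s":91},"xy":{"ac":15,"t":75},"zc":[0,18]}
After op 9 (replace /we/fx 95): {"hie":13,"we":{"fx":95,"s":91},"xy":{"ac":15,"t":75},"zc":[0,18]}
After op 10 (add /zc/0 3): {"hie":13,"we":{"fx":95,"s":91},"xy":{"ac":15,"t":75},"zc":[3,0,18]}
After op 11 (add /we/k 67): {"hie":13,"we":{"fx":95,"k":67,"s":91},"xy":{"ac":15,"t":75},"zc":[3,0,18]}
After op 12 (replace /zc 20): {"hie":13,"we":{"fx":95,"k":67,"s":91},"xy":{"ac":15,"t":75},"zc":20}
After op 13 (replace /we/fx 86): {"hie":13,"we":{"fx":86,"k":67,"s":91},"xy":{"ac":15,"t":75},"zc":20}
After op 14 (remove /we/k): {"hie":13,"we":{"fx":86,"s":91},"xy":{"ac":15,"t":75},"zc":20}
After op 15 (add /we/wxv 71): {"hie":13,"we":{"fx":86,"s":91,"wxv":71},"xy":{"ac":15,"t":75},"zc":20}
After op 16 (add /xy/aqc 58): {"hie":13,"we":{"fx":86,"s":91,"wxv":71},"xy":{"ac":15,"aqc":58,"t":75},"zc":20}
After op 17 (add /hie 28): {"hie":28,"we":{"fx":86,"s":91,"wxv":71},"xy":{"ac":15,"aqc":58,"t":75},"zc":20}

Answer: {"hie":28,"we":{"fx":86,"s":91,"wxv":71},"xy":{"ac":15,"aqc":58,"t":75},"zc":20}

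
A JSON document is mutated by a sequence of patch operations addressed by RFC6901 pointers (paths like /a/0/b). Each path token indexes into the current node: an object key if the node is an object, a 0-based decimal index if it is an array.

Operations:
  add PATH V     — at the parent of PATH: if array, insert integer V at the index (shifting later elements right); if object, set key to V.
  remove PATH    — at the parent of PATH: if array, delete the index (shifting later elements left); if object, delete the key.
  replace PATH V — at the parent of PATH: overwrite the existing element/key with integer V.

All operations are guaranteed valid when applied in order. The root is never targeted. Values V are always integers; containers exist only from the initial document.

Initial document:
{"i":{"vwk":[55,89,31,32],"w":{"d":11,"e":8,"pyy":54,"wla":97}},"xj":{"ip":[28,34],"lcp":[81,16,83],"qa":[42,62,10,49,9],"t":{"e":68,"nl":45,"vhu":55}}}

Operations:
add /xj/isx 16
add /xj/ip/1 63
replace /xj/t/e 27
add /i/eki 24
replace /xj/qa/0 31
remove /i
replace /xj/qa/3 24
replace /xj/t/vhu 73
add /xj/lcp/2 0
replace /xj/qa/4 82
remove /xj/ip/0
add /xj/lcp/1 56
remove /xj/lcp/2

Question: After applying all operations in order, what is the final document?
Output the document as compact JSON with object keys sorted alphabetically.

Answer: {"xj":{"ip":[63,34],"isx":16,"lcp":[81,56,0,83],"qa":[31,62,10,24,82],"t":{"e":27,"nl":45,"vhu":73}}}

Derivation:
After op 1 (add /xj/isx 16): {"i":{"vwk":[55,89,31,32],"w":{"d":11,"e":8,"pyy":54,"wla":97}},"xj":{"ip":[28,34],"isx":16,"lcp":[81,16,83],"qa":[42,62,10,49,9],"t":{"e":68,"nl":45,"vhu":55}}}
After op 2 (add /xj/ip/1 63): {"i":{"vwk":[55,89,31,32],"w":{"d":11,"e":8,"pyy":54,"wla":97}},"xj":{"ip":[28,63,34],"isx":16,"lcp":[81,16,83],"qa":[42,62,10,49,9],"t":{"e":68,"nl":45,"vhu":55}}}
After op 3 (replace /xj/t/e 27): {"i":{"vwk":[55,89,31,32],"w":{"d":11,"e":8,"pyy":54,"wla":97}},"xj":{"ip":[28,63,34],"isx":16,"lcp":[81,16,83],"qa":[42,62,10,49,9],"t":{"e":27,"nl":45,"vhu":55}}}
After op 4 (add /i/eki 24): {"i":{"eki":24,"vwk":[55,89,31,32],"w":{"d":11,"e":8,"pyy":54,"wla":97}},"xj":{"ip":[28,63,34],"isx":16,"lcp":[81,16,83],"qa":[42,62,10,49,9],"t":{"e":27,"nl":45,"vhu":55}}}
After op 5 (replace /xj/qa/0 31): {"i":{"eki":24,"vwk":[55,89,31,32],"w":{"d":11,"e":8,"pyy":54,"wla":97}},"xj":{"ip":[28,63,34],"isx":16,"lcp":[81,16,83],"qa":[31,62,10,49,9],"t":{"e":27,"nl":45,"vhu":55}}}
After op 6 (remove /i): {"xj":{"ip":[28,63,34],"isx":16,"lcp":[81,16,83],"qa":[31,62,10,49,9],"t":{"e":27,"nl":45,"vhu":55}}}
After op 7 (replace /xj/qa/3 24): {"xj":{"ip":[28,63,34],"isx":16,"lcp":[81,16,83],"qa":[31,62,10,24,9],"t":{"e":27,"nl":45,"vhu":55}}}
After op 8 (replace /xj/t/vhu 73): {"xj":{"ip":[28,63,34],"isx":16,"lcp":[81,16,83],"qa":[31,62,10,24,9],"t":{"e":27,"nl":45,"vhu":73}}}
After op 9 (add /xj/lcp/2 0): {"xj":{"ip":[28,63,34],"isx":16,"lcp":[81,16,0,83],"qa":[31,62,10,24,9],"t":{"e":27,"nl":45,"vhu":73}}}
After op 10 (replace /xj/qa/4 82): {"xj":{"ip":[28,63,34],"isx":16,"lcp":[81,16,0,83],"qa":[31,62,10,24,82],"t":{"e":27,"nl":45,"vhu":73}}}
After op 11 (remove /xj/ip/0): {"xj":{"ip":[63,34],"isx":16,"lcp":[81,16,0,83],"qa":[31,62,10,24,82],"t":{"e":27,"nl":45,"vhu":73}}}
After op 12 (add /xj/lcp/1 56): {"xj":{"ip":[63,34],"isx":16,"lcp":[81,56,16,0,83],"qa":[31,62,10,24,82],"t":{"e":27,"nl":45,"vhu":73}}}
After op 13 (remove /xj/lcp/2): {"xj":{"ip":[63,34],"isx":16,"lcp":[81,56,0,83],"qa":[31,62,10,24,82],"t":{"e":27,"nl":45,"vhu":73}}}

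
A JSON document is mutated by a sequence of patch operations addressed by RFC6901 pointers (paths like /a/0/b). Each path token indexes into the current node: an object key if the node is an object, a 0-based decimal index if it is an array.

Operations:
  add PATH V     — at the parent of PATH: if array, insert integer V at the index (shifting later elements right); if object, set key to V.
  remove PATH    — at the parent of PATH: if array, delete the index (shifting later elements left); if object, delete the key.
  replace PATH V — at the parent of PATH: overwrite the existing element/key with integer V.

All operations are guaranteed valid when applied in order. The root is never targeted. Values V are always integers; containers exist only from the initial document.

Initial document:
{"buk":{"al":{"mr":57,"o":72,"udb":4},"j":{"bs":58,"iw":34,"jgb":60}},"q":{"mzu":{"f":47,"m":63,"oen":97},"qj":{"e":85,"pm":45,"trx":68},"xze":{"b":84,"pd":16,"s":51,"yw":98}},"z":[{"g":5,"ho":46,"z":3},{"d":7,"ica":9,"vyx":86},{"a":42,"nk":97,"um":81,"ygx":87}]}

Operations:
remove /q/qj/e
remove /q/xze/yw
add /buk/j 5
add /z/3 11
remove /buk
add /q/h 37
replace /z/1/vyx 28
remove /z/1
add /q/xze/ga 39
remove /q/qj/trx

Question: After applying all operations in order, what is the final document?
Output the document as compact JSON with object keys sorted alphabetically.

Answer: {"q":{"h":37,"mzu":{"f":47,"m":63,"oen":97},"qj":{"pm":45},"xze":{"b":84,"ga":39,"pd":16,"s":51}},"z":[{"g":5,"ho":46,"z":3},{"a":42,"nk":97,"um":81,"ygx":87},11]}

Derivation:
After op 1 (remove /q/qj/e): {"buk":{"al":{"mr":57,"o":72,"udb":4},"j":{"bs":58,"iw":34,"jgb":60}},"q":{"mzu":{"f":47,"m":63,"oen":97},"qj":{"pm":45,"trx":68},"xze":{"b":84,"pd":16,"s":51,"yw":98}},"z":[{"g":5,"ho":46,"z":3},{"d":7,"ica":9,"vyx":86},{"a":42,"nk":97,"um":81,"ygx":87}]}
After op 2 (remove /q/xze/yw): {"buk":{"al":{"mr":57,"o":72,"udb":4},"j":{"bs":58,"iw":34,"jgb":60}},"q":{"mzu":{"f":47,"m":63,"oen":97},"qj":{"pm":45,"trx":68},"xze":{"b":84,"pd":16,"s":51}},"z":[{"g":5,"ho":46,"z":3},{"d":7,"ica":9,"vyx":86},{"a":42,"nk":97,"um":81,"ygx":87}]}
After op 3 (add /buk/j 5): {"buk":{"al":{"mr":57,"o":72,"udb":4},"j":5},"q":{"mzu":{"f":47,"m":63,"oen":97},"qj":{"pm":45,"trx":68},"xze":{"b":84,"pd":16,"s":51}},"z":[{"g":5,"ho":46,"z":3},{"d":7,"ica":9,"vyx":86},{"a":42,"nk":97,"um":81,"ygx":87}]}
After op 4 (add /z/3 11): {"buk":{"al":{"mr":57,"o":72,"udb":4},"j":5},"q":{"mzu":{"f":47,"m":63,"oen":97},"qj":{"pm":45,"trx":68},"xze":{"b":84,"pd":16,"s":51}},"z":[{"g":5,"ho":46,"z":3},{"d":7,"ica":9,"vyx":86},{"a":42,"nk":97,"um":81,"ygx":87},11]}
After op 5 (remove /buk): {"q":{"mzu":{"f":47,"m":63,"oen":97},"qj":{"pm":45,"trx":68},"xze":{"b":84,"pd":16,"s":51}},"z":[{"g":5,"ho":46,"z":3},{"d":7,"ica":9,"vyx":86},{"a":42,"nk":97,"um":81,"ygx":87},11]}
After op 6 (add /q/h 37): {"q":{"h":37,"mzu":{"f":47,"m":63,"oen":97},"qj":{"pm":45,"trx":68},"xze":{"b":84,"pd":16,"s":51}},"z":[{"g":5,"ho":46,"z":3},{"d":7,"ica":9,"vyx":86},{"a":42,"nk":97,"um":81,"ygx":87},11]}
After op 7 (replace /z/1/vyx 28): {"q":{"h":37,"mzu":{"f":47,"m":63,"oen":97},"qj":{"pm":45,"trx":68},"xze":{"b":84,"pd":16,"s":51}},"z":[{"g":5,"ho":46,"z":3},{"d":7,"ica":9,"vyx":28},{"a":42,"nk":97,"um":81,"ygx":87},11]}
After op 8 (remove /z/1): {"q":{"h":37,"mzu":{"f":47,"m":63,"oen":97},"qj":{"pm":45,"trx":68},"xze":{"b":84,"pd":16,"s":51}},"z":[{"g":5,"ho":46,"z":3},{"a":42,"nk":97,"um":81,"ygx":87},11]}
After op 9 (add /q/xze/ga 39): {"q":{"h":37,"mzu":{"f":47,"m":63,"oen":97},"qj":{"pm":45,"trx":68},"xze":{"b":84,"ga":39,"pd":16,"s":51}},"z":[{"g":5,"ho":46,"z":3},{"a":42,"nk":97,"um":81,"ygx":87},11]}
After op 10 (remove /q/qj/trx): {"q":{"h":37,"mzu":{"f":47,"m":63,"oen":97},"qj":{"pm":45},"xze":{"b":84,"ga":39,"pd":16,"s":51}},"z":[{"g":5,"ho":46,"z":3},{"a":42,"nk":97,"um":81,"ygx":87},11]}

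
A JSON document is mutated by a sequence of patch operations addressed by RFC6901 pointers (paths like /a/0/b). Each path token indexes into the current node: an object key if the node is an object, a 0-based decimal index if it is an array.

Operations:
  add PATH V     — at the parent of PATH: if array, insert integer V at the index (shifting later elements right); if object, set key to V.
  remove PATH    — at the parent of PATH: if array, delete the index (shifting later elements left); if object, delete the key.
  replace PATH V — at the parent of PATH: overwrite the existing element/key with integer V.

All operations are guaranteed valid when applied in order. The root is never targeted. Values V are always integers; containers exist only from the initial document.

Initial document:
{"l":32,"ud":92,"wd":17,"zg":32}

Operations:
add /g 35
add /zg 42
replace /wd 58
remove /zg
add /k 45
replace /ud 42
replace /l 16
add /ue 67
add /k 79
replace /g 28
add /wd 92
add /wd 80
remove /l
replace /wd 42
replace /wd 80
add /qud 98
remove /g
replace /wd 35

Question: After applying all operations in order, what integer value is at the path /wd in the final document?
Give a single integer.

After op 1 (add /g 35): {"g":35,"l":32,"ud":92,"wd":17,"zg":32}
After op 2 (add /zg 42): {"g":35,"l":32,"ud":92,"wd":17,"zg":42}
After op 3 (replace /wd 58): {"g":35,"l":32,"ud":92,"wd":58,"zg":42}
After op 4 (remove /zg): {"g":35,"l":32,"ud":92,"wd":58}
After op 5 (add /k 45): {"g":35,"k":45,"l":32,"ud":92,"wd":58}
After op 6 (replace /ud 42): {"g":35,"k":45,"l":32,"ud":42,"wd":58}
After op 7 (replace /l 16): {"g":35,"k":45,"l":16,"ud":42,"wd":58}
After op 8 (add /ue 67): {"g":35,"k":45,"l":16,"ud":42,"ue":67,"wd":58}
After op 9 (add /k 79): {"g":35,"k":79,"l":16,"ud":42,"ue":67,"wd":58}
After op 10 (replace /g 28): {"g":28,"k":79,"l":16,"ud":42,"ue":67,"wd":58}
After op 11 (add /wd 92): {"g":28,"k":79,"l":16,"ud":42,"ue":67,"wd":92}
After op 12 (add /wd 80): {"g":28,"k":79,"l":16,"ud":42,"ue":67,"wd":80}
After op 13 (remove /l): {"g":28,"k":79,"ud":42,"ue":67,"wd":80}
After op 14 (replace /wd 42): {"g":28,"k":79,"ud":42,"ue":67,"wd":42}
After op 15 (replace /wd 80): {"g":28,"k":79,"ud":42,"ue":67,"wd":80}
After op 16 (add /qud 98): {"g":28,"k":79,"qud":98,"ud":42,"ue":67,"wd":80}
After op 17 (remove /g): {"k":79,"qud":98,"ud":42,"ue":67,"wd":80}
After op 18 (replace /wd 35): {"k":79,"qud":98,"ud":42,"ue":67,"wd":35}
Value at /wd: 35

Answer: 35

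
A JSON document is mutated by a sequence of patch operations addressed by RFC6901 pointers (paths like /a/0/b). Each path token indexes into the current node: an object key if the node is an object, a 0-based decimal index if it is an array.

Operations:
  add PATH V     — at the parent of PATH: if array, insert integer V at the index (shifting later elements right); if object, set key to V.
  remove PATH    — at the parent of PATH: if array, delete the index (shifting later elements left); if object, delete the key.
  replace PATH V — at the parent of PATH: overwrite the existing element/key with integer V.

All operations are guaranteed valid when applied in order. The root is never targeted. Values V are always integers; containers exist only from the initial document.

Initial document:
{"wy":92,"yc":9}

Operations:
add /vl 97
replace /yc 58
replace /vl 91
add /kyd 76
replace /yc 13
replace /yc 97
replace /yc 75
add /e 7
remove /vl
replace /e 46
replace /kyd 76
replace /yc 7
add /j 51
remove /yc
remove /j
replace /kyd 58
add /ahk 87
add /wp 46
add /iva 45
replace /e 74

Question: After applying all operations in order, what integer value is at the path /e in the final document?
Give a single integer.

Answer: 74

Derivation:
After op 1 (add /vl 97): {"vl":97,"wy":92,"yc":9}
After op 2 (replace /yc 58): {"vl":97,"wy":92,"yc":58}
After op 3 (replace /vl 91): {"vl":91,"wy":92,"yc":58}
After op 4 (add /kyd 76): {"kyd":76,"vl":91,"wy":92,"yc":58}
After op 5 (replace /yc 13): {"kyd":76,"vl":91,"wy":92,"yc":13}
After op 6 (replace /yc 97): {"kyd":76,"vl":91,"wy":92,"yc":97}
After op 7 (replace /yc 75): {"kyd":76,"vl":91,"wy":92,"yc":75}
After op 8 (add /e 7): {"e":7,"kyd":76,"vl":91,"wy":92,"yc":75}
After op 9 (remove /vl): {"e":7,"kyd":76,"wy":92,"yc":75}
After op 10 (replace /e 46): {"e":46,"kyd":76,"wy":92,"yc":75}
After op 11 (replace /kyd 76): {"e":46,"kyd":76,"wy":92,"yc":75}
After op 12 (replace /yc 7): {"e":46,"kyd":76,"wy":92,"yc":7}
After op 13 (add /j 51): {"e":46,"j":51,"kyd":76,"wy":92,"yc":7}
After op 14 (remove /yc): {"e":46,"j":51,"kyd":76,"wy":92}
After op 15 (remove /j): {"e":46,"kyd":76,"wy":92}
After op 16 (replace /kyd 58): {"e":46,"kyd":58,"wy":92}
After op 17 (add /ahk 87): {"ahk":87,"e":46,"kyd":58,"wy":92}
After op 18 (add /wp 46): {"ahk":87,"e":46,"kyd":58,"wp":46,"wy":92}
After op 19 (add /iva 45): {"ahk":87,"e":46,"iva":45,"kyd":58,"wp":46,"wy":92}
After op 20 (replace /e 74): {"ahk":87,"e":74,"iva":45,"kyd":58,"wp":46,"wy":92}
Value at /e: 74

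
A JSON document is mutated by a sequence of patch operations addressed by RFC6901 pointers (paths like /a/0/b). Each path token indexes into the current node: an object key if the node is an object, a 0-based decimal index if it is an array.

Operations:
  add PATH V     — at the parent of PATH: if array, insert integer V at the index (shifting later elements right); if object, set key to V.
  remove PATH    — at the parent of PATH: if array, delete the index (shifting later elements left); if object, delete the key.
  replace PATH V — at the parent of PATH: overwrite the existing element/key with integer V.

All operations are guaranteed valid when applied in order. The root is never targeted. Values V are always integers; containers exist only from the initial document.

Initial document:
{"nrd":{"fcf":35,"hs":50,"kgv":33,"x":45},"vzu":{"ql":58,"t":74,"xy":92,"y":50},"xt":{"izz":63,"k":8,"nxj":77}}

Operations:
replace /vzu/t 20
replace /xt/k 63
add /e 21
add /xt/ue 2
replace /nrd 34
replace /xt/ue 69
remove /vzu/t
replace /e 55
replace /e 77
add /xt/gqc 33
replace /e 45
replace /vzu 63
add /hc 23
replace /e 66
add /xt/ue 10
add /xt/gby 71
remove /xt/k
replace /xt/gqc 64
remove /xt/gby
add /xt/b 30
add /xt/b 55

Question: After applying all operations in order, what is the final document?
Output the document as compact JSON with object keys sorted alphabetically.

After op 1 (replace /vzu/t 20): {"nrd":{"fcf":35,"hs":50,"kgv":33,"x":45},"vzu":{"ql":58,"t":20,"xy":92,"y":50},"xt":{"izz":63,"k":8,"nxj":77}}
After op 2 (replace /xt/k 63): {"nrd":{"fcf":35,"hs":50,"kgv":33,"x":45},"vzu":{"ql":58,"t":20,"xy":92,"y":50},"xt":{"izz":63,"k":63,"nxj":77}}
After op 3 (add /e 21): {"e":21,"nrd":{"fcf":35,"hs":50,"kgv":33,"x":45},"vzu":{"ql":58,"t":20,"xy":92,"y":50},"xt":{"izz":63,"k":63,"nxj":77}}
After op 4 (add /xt/ue 2): {"e":21,"nrd":{"fcf":35,"hs":50,"kgv":33,"x":45},"vzu":{"ql":58,"t":20,"xy":92,"y":50},"xt":{"izz":63,"k":63,"nxj":77,"ue":2}}
After op 5 (replace /nrd 34): {"e":21,"nrd":34,"vzu":{"ql":58,"t":20,"xy":92,"y":50},"xt":{"izz":63,"k":63,"nxj":77,"ue":2}}
After op 6 (replace /xt/ue 69): {"e":21,"nrd":34,"vzu":{"ql":58,"t":20,"xy":92,"y":50},"xt":{"izz":63,"k":63,"nxj":77,"ue":69}}
After op 7 (remove /vzu/t): {"e":21,"nrd":34,"vzu":{"ql":58,"xy":92,"y":50},"xt":{"izz":63,"k":63,"nxj":77,"ue":69}}
After op 8 (replace /e 55): {"e":55,"nrd":34,"vzu":{"ql":58,"xy":92,"y":50},"xt":{"izz":63,"k":63,"nxj":77,"ue":69}}
After op 9 (replace /e 77): {"e":77,"nrd":34,"vzu":{"ql":58,"xy":92,"y":50},"xt":{"izz":63,"k":63,"nxj":77,"ue":69}}
After op 10 (add /xt/gqc 33): {"e":77,"nrd":34,"vzu":{"ql":58,"xy":92,"y":50},"xt":{"gqc":33,"izz":63,"k":63,"nxj":77,"ue":69}}
After op 11 (replace /e 45): {"e":45,"nrd":34,"vzu":{"ql":58,"xy":92,"y":50},"xt":{"gqc":33,"izz":63,"k":63,"nxj":77,"ue":69}}
After op 12 (replace /vzu 63): {"e":45,"nrd":34,"vzu":63,"xt":{"gqc":33,"izz":63,"k":63,"nxj":77,"ue":69}}
After op 13 (add /hc 23): {"e":45,"hc":23,"nrd":34,"vzu":63,"xt":{"gqc":33,"izz":63,"k":63,"nxj":77,"ue":69}}
After op 14 (replace /e 66): {"e":66,"hc":23,"nrd":34,"vzu":63,"xt":{"gqc":33,"izz":63,"k":63,"nxj":77,"ue":69}}
After op 15 (add /xt/ue 10): {"e":66,"hc":23,"nrd":34,"vzu":63,"xt":{"gqc":33,"izz":63,"k":63,"nxj":77,"ue":10}}
After op 16 (add /xt/gby 71): {"e":66,"hc":23,"nrd":34,"vzu":63,"xt":{"gby":71,"gqc":33,"izz":63,"k":63,"nxj":77,"ue":10}}
After op 17 (remove /xt/k): {"e":66,"hc":23,"nrd":34,"vzu":63,"xt":{"gby":71,"gqc":33,"izz":63,"nxj":77,"ue":10}}
After op 18 (replace /xt/gqc 64): {"e":66,"hc":23,"nrd":34,"vzu":63,"xt":{"gby":71,"gqc":64,"izz":63,"nxj":77,"ue":10}}
After op 19 (remove /xt/gby): {"e":66,"hc":23,"nrd":34,"vzu":63,"xt":{"gqc":64,"izz":63,"nxj":77,"ue":10}}
After op 20 (add /xt/b 30): {"e":66,"hc":23,"nrd":34,"vzu":63,"xt":{"b":30,"gqc":64,"izz":63,"nxj":77,"ue":10}}
After op 21 (add /xt/b 55): {"e":66,"hc":23,"nrd":34,"vzu":63,"xt":{"b":55,"gqc":64,"izz":63,"nxj":77,"ue":10}}

Answer: {"e":66,"hc":23,"nrd":34,"vzu":63,"xt":{"b":55,"gqc":64,"izz":63,"nxj":77,"ue":10}}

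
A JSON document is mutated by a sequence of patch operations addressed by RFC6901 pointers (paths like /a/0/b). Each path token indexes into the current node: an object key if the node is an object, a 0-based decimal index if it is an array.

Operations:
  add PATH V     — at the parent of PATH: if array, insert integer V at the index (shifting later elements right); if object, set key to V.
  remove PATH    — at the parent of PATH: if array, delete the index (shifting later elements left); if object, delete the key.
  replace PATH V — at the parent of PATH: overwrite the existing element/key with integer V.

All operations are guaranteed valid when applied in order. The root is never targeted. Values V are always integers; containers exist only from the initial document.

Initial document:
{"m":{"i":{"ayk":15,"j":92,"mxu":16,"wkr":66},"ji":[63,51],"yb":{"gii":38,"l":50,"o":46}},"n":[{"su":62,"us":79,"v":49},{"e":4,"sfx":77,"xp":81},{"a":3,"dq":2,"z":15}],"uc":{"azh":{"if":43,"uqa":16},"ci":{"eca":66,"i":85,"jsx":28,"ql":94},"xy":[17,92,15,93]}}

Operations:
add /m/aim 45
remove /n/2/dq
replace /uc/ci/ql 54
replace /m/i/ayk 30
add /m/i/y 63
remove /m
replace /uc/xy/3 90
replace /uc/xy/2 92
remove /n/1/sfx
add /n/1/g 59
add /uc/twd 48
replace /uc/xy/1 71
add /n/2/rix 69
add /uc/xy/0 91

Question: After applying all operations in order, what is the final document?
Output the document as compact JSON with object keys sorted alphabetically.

Answer: {"n":[{"su":62,"us":79,"v":49},{"e":4,"g":59,"xp":81},{"a":3,"rix":69,"z":15}],"uc":{"azh":{"if":43,"uqa":16},"ci":{"eca":66,"i":85,"jsx":28,"ql":54},"twd":48,"xy":[91,17,71,92,90]}}

Derivation:
After op 1 (add /m/aim 45): {"m":{"aim":45,"i":{"ayk":15,"j":92,"mxu":16,"wkr":66},"ji":[63,51],"yb":{"gii":38,"l":50,"o":46}},"n":[{"su":62,"us":79,"v":49},{"e":4,"sfx":77,"xp":81},{"a":3,"dq":2,"z":15}],"uc":{"azh":{"if":43,"uqa":16},"ci":{"eca":66,"i":85,"jsx":28,"ql":94},"xy":[17,92,15,93]}}
After op 2 (remove /n/2/dq): {"m":{"aim":45,"i":{"ayk":15,"j":92,"mxu":16,"wkr":66},"ji":[63,51],"yb":{"gii":38,"l":50,"o":46}},"n":[{"su":62,"us":79,"v":49},{"e":4,"sfx":77,"xp":81},{"a":3,"z":15}],"uc":{"azh":{"if":43,"uqa":16},"ci":{"eca":66,"i":85,"jsx":28,"ql":94},"xy":[17,92,15,93]}}
After op 3 (replace /uc/ci/ql 54): {"m":{"aim":45,"i":{"ayk":15,"j":92,"mxu":16,"wkr":66},"ji":[63,51],"yb":{"gii":38,"l":50,"o":46}},"n":[{"su":62,"us":79,"v":49},{"e":4,"sfx":77,"xp":81},{"a":3,"z":15}],"uc":{"azh":{"if":43,"uqa":16},"ci":{"eca":66,"i":85,"jsx":28,"ql":54},"xy":[17,92,15,93]}}
After op 4 (replace /m/i/ayk 30): {"m":{"aim":45,"i":{"ayk":30,"j":92,"mxu":16,"wkr":66},"ji":[63,51],"yb":{"gii":38,"l":50,"o":46}},"n":[{"su":62,"us":79,"v":49},{"e":4,"sfx":77,"xp":81},{"a":3,"z":15}],"uc":{"azh":{"if":43,"uqa":16},"ci":{"eca":66,"i":85,"jsx":28,"ql":54},"xy":[17,92,15,93]}}
After op 5 (add /m/i/y 63): {"m":{"aim":45,"i":{"ayk":30,"j":92,"mxu":16,"wkr":66,"y":63},"ji":[63,51],"yb":{"gii":38,"l":50,"o":46}},"n":[{"su":62,"us":79,"v":49},{"e":4,"sfx":77,"xp":81},{"a":3,"z":15}],"uc":{"azh":{"if":43,"uqa":16},"ci":{"eca":66,"i":85,"jsx":28,"ql":54},"xy":[17,92,15,93]}}
After op 6 (remove /m): {"n":[{"su":62,"us":79,"v":49},{"e":4,"sfx":77,"xp":81},{"a":3,"z":15}],"uc":{"azh":{"if":43,"uqa":16},"ci":{"eca":66,"i":85,"jsx":28,"ql":54},"xy":[17,92,15,93]}}
After op 7 (replace /uc/xy/3 90): {"n":[{"su":62,"us":79,"v":49},{"e":4,"sfx":77,"xp":81},{"a":3,"z":15}],"uc":{"azh":{"if":43,"uqa":16},"ci":{"eca":66,"i":85,"jsx":28,"ql":54},"xy":[17,92,15,90]}}
After op 8 (replace /uc/xy/2 92): {"n":[{"su":62,"us":79,"v":49},{"e":4,"sfx":77,"xp":81},{"a":3,"z":15}],"uc":{"azh":{"if":43,"uqa":16},"ci":{"eca":66,"i":85,"jsx":28,"ql":54},"xy":[17,92,92,90]}}
After op 9 (remove /n/1/sfx): {"n":[{"su":62,"us":79,"v":49},{"e":4,"xp":81},{"a":3,"z":15}],"uc":{"azh":{"if":43,"uqa":16},"ci":{"eca":66,"i":85,"jsx":28,"ql":54},"xy":[17,92,92,90]}}
After op 10 (add /n/1/g 59): {"n":[{"su":62,"us":79,"v":49},{"e":4,"g":59,"xp":81},{"a":3,"z":15}],"uc":{"azh":{"if":43,"uqa":16},"ci":{"eca":66,"i":85,"jsx":28,"ql":54},"xy":[17,92,92,90]}}
After op 11 (add /uc/twd 48): {"n":[{"su":62,"us":79,"v":49},{"e":4,"g":59,"xp":81},{"a":3,"z":15}],"uc":{"azh":{"if":43,"uqa":16},"ci":{"eca":66,"i":85,"jsx":28,"ql":54},"twd":48,"xy":[17,92,92,90]}}
After op 12 (replace /uc/xy/1 71): {"n":[{"su":62,"us":79,"v":49},{"e":4,"g":59,"xp":81},{"a":3,"z":15}],"uc":{"azh":{"if":43,"uqa":16},"ci":{"eca":66,"i":85,"jsx":28,"ql":54},"twd":48,"xy":[17,71,92,90]}}
After op 13 (add /n/2/rix 69): {"n":[{"su":62,"us":79,"v":49},{"e":4,"g":59,"xp":81},{"a":3,"rix":69,"z":15}],"uc":{"azh":{"if":43,"uqa":16},"ci":{"eca":66,"i":85,"jsx":28,"ql":54},"twd":48,"xy":[17,71,92,90]}}
After op 14 (add /uc/xy/0 91): {"n":[{"su":62,"us":79,"v":49},{"e":4,"g":59,"xp":81},{"a":3,"rix":69,"z":15}],"uc":{"azh":{"if":43,"uqa":16},"ci":{"eca":66,"i":85,"jsx":28,"ql":54},"twd":48,"xy":[91,17,71,92,90]}}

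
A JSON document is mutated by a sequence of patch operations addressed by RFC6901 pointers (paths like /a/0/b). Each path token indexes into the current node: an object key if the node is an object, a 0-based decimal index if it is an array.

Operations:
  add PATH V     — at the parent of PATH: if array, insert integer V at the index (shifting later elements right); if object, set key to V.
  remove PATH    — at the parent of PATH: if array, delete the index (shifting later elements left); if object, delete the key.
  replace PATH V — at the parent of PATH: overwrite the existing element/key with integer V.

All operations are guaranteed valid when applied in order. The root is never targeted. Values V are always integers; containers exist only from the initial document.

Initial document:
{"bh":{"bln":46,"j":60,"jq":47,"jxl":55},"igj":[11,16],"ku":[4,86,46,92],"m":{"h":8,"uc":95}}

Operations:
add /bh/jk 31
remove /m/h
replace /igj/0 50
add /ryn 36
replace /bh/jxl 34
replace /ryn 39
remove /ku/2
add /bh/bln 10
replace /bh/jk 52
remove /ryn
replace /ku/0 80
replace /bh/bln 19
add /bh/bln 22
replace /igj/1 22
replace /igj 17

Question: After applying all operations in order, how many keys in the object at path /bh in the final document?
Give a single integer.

Answer: 5

Derivation:
After op 1 (add /bh/jk 31): {"bh":{"bln":46,"j":60,"jk":31,"jq":47,"jxl":55},"igj":[11,16],"ku":[4,86,46,92],"m":{"h":8,"uc":95}}
After op 2 (remove /m/h): {"bh":{"bln":46,"j":60,"jk":31,"jq":47,"jxl":55},"igj":[11,16],"ku":[4,86,46,92],"m":{"uc":95}}
After op 3 (replace /igj/0 50): {"bh":{"bln":46,"j":60,"jk":31,"jq":47,"jxl":55},"igj":[50,16],"ku":[4,86,46,92],"m":{"uc":95}}
After op 4 (add /ryn 36): {"bh":{"bln":46,"j":60,"jk":31,"jq":47,"jxl":55},"igj":[50,16],"ku":[4,86,46,92],"m":{"uc":95},"ryn":36}
After op 5 (replace /bh/jxl 34): {"bh":{"bln":46,"j":60,"jk":31,"jq":47,"jxl":34},"igj":[50,16],"ku":[4,86,46,92],"m":{"uc":95},"ryn":36}
After op 6 (replace /ryn 39): {"bh":{"bln":46,"j":60,"jk":31,"jq":47,"jxl":34},"igj":[50,16],"ku":[4,86,46,92],"m":{"uc":95},"ryn":39}
After op 7 (remove /ku/2): {"bh":{"bln":46,"j":60,"jk":31,"jq":47,"jxl":34},"igj":[50,16],"ku":[4,86,92],"m":{"uc":95},"ryn":39}
After op 8 (add /bh/bln 10): {"bh":{"bln":10,"j":60,"jk":31,"jq":47,"jxl":34},"igj":[50,16],"ku":[4,86,92],"m":{"uc":95},"ryn":39}
After op 9 (replace /bh/jk 52): {"bh":{"bln":10,"j":60,"jk":52,"jq":47,"jxl":34},"igj":[50,16],"ku":[4,86,92],"m":{"uc":95},"ryn":39}
After op 10 (remove /ryn): {"bh":{"bln":10,"j":60,"jk":52,"jq":47,"jxl":34},"igj":[50,16],"ku":[4,86,92],"m":{"uc":95}}
After op 11 (replace /ku/0 80): {"bh":{"bln":10,"j":60,"jk":52,"jq":47,"jxl":34},"igj":[50,16],"ku":[80,86,92],"m":{"uc":95}}
After op 12 (replace /bh/bln 19): {"bh":{"bln":19,"j":60,"jk":52,"jq":47,"jxl":34},"igj":[50,16],"ku":[80,86,92],"m":{"uc":95}}
After op 13 (add /bh/bln 22): {"bh":{"bln":22,"j":60,"jk":52,"jq":47,"jxl":34},"igj":[50,16],"ku":[80,86,92],"m":{"uc":95}}
After op 14 (replace /igj/1 22): {"bh":{"bln":22,"j":60,"jk":52,"jq":47,"jxl":34},"igj":[50,22],"ku":[80,86,92],"m":{"uc":95}}
After op 15 (replace /igj 17): {"bh":{"bln":22,"j":60,"jk":52,"jq":47,"jxl":34},"igj":17,"ku":[80,86,92],"m":{"uc":95}}
Size at path /bh: 5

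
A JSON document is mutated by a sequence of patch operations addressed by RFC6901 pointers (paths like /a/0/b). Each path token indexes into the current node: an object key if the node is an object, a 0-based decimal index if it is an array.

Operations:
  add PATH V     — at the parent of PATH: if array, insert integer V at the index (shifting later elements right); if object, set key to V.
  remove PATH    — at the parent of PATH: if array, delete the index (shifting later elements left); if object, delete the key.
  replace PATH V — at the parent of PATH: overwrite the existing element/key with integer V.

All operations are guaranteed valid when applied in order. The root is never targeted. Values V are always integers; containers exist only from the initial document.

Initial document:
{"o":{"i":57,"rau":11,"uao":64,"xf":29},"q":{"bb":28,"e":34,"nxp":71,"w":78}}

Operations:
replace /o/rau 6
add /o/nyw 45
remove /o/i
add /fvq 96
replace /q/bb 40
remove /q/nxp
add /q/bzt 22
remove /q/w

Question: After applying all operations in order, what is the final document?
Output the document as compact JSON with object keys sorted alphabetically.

Answer: {"fvq":96,"o":{"nyw":45,"rau":6,"uao":64,"xf":29},"q":{"bb":40,"bzt":22,"e":34}}

Derivation:
After op 1 (replace /o/rau 6): {"o":{"i":57,"rau":6,"uao":64,"xf":29},"q":{"bb":28,"e":34,"nxp":71,"w":78}}
After op 2 (add /o/nyw 45): {"o":{"i":57,"nyw":45,"rau":6,"uao":64,"xf":29},"q":{"bb":28,"e":34,"nxp":71,"w":78}}
After op 3 (remove /o/i): {"o":{"nyw":45,"rau":6,"uao":64,"xf":29},"q":{"bb":28,"e":34,"nxp":71,"w":78}}
After op 4 (add /fvq 96): {"fvq":96,"o":{"nyw":45,"rau":6,"uao":64,"xf":29},"q":{"bb":28,"e":34,"nxp":71,"w":78}}
After op 5 (replace /q/bb 40): {"fvq":96,"o":{"nyw":45,"rau":6,"uao":64,"xf":29},"q":{"bb":40,"e":34,"nxp":71,"w":78}}
After op 6 (remove /q/nxp): {"fvq":96,"o":{"nyw":45,"rau":6,"uao":64,"xf":29},"q":{"bb":40,"e":34,"w":78}}
After op 7 (add /q/bzt 22): {"fvq":96,"o":{"nyw":45,"rau":6,"uao":64,"xf":29},"q":{"bb":40,"bzt":22,"e":34,"w":78}}
After op 8 (remove /q/w): {"fvq":96,"o":{"nyw":45,"rau":6,"uao":64,"xf":29},"q":{"bb":40,"bzt":22,"e":34}}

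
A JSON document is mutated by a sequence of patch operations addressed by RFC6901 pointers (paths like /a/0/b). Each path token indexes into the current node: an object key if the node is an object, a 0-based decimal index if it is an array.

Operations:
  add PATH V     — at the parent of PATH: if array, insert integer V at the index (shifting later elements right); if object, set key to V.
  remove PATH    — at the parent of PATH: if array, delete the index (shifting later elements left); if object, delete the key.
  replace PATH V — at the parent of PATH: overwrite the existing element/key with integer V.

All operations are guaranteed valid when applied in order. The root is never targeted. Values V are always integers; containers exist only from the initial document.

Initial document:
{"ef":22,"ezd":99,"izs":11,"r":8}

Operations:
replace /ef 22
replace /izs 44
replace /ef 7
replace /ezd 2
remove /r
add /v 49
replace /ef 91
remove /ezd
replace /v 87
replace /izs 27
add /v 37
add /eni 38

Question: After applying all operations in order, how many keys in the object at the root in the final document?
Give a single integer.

Answer: 4

Derivation:
After op 1 (replace /ef 22): {"ef":22,"ezd":99,"izs":11,"r":8}
After op 2 (replace /izs 44): {"ef":22,"ezd":99,"izs":44,"r":8}
After op 3 (replace /ef 7): {"ef":7,"ezd":99,"izs":44,"r":8}
After op 4 (replace /ezd 2): {"ef":7,"ezd":2,"izs":44,"r":8}
After op 5 (remove /r): {"ef":7,"ezd":2,"izs":44}
After op 6 (add /v 49): {"ef":7,"ezd":2,"izs":44,"v":49}
After op 7 (replace /ef 91): {"ef":91,"ezd":2,"izs":44,"v":49}
After op 8 (remove /ezd): {"ef":91,"izs":44,"v":49}
After op 9 (replace /v 87): {"ef":91,"izs":44,"v":87}
After op 10 (replace /izs 27): {"ef":91,"izs":27,"v":87}
After op 11 (add /v 37): {"ef":91,"izs":27,"v":37}
After op 12 (add /eni 38): {"ef":91,"eni":38,"izs":27,"v":37}
Size at the root: 4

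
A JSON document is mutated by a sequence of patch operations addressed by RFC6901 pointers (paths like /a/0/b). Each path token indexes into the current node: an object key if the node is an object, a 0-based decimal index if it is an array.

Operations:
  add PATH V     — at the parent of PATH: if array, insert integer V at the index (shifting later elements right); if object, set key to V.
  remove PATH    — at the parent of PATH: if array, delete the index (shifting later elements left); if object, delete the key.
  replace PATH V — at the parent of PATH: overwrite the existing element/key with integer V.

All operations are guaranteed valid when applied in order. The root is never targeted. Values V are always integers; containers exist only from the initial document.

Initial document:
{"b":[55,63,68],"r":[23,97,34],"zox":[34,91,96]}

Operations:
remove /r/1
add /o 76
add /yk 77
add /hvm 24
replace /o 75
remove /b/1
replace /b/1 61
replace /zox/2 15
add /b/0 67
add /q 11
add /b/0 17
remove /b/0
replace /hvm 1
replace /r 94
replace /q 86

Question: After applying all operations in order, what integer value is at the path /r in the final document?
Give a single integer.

Answer: 94

Derivation:
After op 1 (remove /r/1): {"b":[55,63,68],"r":[23,34],"zox":[34,91,96]}
After op 2 (add /o 76): {"b":[55,63,68],"o":76,"r":[23,34],"zox":[34,91,96]}
After op 3 (add /yk 77): {"b":[55,63,68],"o":76,"r":[23,34],"yk":77,"zox":[34,91,96]}
After op 4 (add /hvm 24): {"b":[55,63,68],"hvm":24,"o":76,"r":[23,34],"yk":77,"zox":[34,91,96]}
After op 5 (replace /o 75): {"b":[55,63,68],"hvm":24,"o":75,"r":[23,34],"yk":77,"zox":[34,91,96]}
After op 6 (remove /b/1): {"b":[55,68],"hvm":24,"o":75,"r":[23,34],"yk":77,"zox":[34,91,96]}
After op 7 (replace /b/1 61): {"b":[55,61],"hvm":24,"o":75,"r":[23,34],"yk":77,"zox":[34,91,96]}
After op 8 (replace /zox/2 15): {"b":[55,61],"hvm":24,"o":75,"r":[23,34],"yk":77,"zox":[34,91,15]}
After op 9 (add /b/0 67): {"b":[67,55,61],"hvm":24,"o":75,"r":[23,34],"yk":77,"zox":[34,91,15]}
After op 10 (add /q 11): {"b":[67,55,61],"hvm":24,"o":75,"q":11,"r":[23,34],"yk":77,"zox":[34,91,15]}
After op 11 (add /b/0 17): {"b":[17,67,55,61],"hvm":24,"o":75,"q":11,"r":[23,34],"yk":77,"zox":[34,91,15]}
After op 12 (remove /b/0): {"b":[67,55,61],"hvm":24,"o":75,"q":11,"r":[23,34],"yk":77,"zox":[34,91,15]}
After op 13 (replace /hvm 1): {"b":[67,55,61],"hvm":1,"o":75,"q":11,"r":[23,34],"yk":77,"zox":[34,91,15]}
After op 14 (replace /r 94): {"b":[67,55,61],"hvm":1,"o":75,"q":11,"r":94,"yk":77,"zox":[34,91,15]}
After op 15 (replace /q 86): {"b":[67,55,61],"hvm":1,"o":75,"q":86,"r":94,"yk":77,"zox":[34,91,15]}
Value at /r: 94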